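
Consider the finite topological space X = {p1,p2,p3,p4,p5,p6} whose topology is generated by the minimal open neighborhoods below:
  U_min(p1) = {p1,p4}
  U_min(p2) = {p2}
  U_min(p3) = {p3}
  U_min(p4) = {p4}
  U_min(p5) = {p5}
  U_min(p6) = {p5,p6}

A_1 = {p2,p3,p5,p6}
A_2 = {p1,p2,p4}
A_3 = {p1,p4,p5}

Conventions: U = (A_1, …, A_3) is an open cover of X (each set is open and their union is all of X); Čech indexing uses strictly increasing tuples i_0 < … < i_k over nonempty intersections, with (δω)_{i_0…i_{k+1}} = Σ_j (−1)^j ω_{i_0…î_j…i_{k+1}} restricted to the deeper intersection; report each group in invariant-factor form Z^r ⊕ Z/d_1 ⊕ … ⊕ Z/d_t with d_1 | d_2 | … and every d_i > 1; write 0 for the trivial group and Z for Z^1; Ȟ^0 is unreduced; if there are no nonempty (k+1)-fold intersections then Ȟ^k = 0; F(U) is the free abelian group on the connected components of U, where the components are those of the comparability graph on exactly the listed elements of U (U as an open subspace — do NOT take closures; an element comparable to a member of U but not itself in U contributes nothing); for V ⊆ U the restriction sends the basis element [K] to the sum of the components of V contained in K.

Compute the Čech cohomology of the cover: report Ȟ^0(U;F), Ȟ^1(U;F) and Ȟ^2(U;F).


Ȟ^0 ≅ Z^4, Ȟ^1 ≅ 0 and Ȟ^2 ≅ 0

nonempty intersections:
  A12={p2} A13={p5} A23={p1,p4}
components per intersection:
  A1: {p2} {p3} {p5,p6}
  A2: {p1,p4} {p2}
  A3: {p1,p4} {p5}
  A12: {p2}
  A13: {p5}
  A23: {p1,p4}
C dims 7,3; δ0: rk 3, SNF 1^3
Ȟ^0: (7−3)−0=4 ⇒ Z^4
Ȟ^1: (3−0)−3=0 ⇒ 0
Ȟ^2: (0−0)−0=0 ⇒ 0


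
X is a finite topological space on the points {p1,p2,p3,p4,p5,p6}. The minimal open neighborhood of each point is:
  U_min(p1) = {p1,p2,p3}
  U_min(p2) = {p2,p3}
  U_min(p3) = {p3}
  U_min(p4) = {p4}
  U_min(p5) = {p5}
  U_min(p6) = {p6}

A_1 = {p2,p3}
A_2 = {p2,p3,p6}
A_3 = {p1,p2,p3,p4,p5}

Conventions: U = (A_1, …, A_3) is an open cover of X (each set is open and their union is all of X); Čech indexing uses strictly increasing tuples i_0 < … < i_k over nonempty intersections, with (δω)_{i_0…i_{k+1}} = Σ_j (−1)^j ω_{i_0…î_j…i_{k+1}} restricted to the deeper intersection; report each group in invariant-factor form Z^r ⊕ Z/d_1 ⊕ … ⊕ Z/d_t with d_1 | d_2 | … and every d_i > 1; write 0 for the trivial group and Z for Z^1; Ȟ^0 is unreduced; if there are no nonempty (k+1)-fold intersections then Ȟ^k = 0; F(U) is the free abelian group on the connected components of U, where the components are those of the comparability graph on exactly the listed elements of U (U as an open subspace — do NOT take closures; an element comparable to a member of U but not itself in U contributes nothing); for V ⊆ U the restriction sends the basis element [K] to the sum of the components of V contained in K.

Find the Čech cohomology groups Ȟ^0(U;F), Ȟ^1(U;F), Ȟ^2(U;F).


Ȟ^0(U;F) ≅ Z^4; Ȟ^1(U;F) ≅ 0; Ȟ^2(U;F) ≅ 0

nerve simplices:
  A12={p2,p3} A13={p2,p3} A23={p2,p3}
  A123={p2,p3}
components per intersection:
  A1: {p2,p3}
  A2: {p2,p3} {p6}
  A3: {p1,p2,p3} {p4} {p5}
  A12: {p2,p3}
  A13: {p2,p3}
  A23: {p2,p3}
  A123: {p2,p3}
C dims 6,3,1; δ0: rk 2, SNF 1^2; δ1: rk 1, SNF 1^1
degree 0: 6−2−0 = 4 → Ȟ^0 ≅ Z^4
degree 1: 3−1−2 = 0 → Ȟ^1 ≅ 0
degree 2: 1−0−1 = 0 → Ȟ^2 ≅ 0


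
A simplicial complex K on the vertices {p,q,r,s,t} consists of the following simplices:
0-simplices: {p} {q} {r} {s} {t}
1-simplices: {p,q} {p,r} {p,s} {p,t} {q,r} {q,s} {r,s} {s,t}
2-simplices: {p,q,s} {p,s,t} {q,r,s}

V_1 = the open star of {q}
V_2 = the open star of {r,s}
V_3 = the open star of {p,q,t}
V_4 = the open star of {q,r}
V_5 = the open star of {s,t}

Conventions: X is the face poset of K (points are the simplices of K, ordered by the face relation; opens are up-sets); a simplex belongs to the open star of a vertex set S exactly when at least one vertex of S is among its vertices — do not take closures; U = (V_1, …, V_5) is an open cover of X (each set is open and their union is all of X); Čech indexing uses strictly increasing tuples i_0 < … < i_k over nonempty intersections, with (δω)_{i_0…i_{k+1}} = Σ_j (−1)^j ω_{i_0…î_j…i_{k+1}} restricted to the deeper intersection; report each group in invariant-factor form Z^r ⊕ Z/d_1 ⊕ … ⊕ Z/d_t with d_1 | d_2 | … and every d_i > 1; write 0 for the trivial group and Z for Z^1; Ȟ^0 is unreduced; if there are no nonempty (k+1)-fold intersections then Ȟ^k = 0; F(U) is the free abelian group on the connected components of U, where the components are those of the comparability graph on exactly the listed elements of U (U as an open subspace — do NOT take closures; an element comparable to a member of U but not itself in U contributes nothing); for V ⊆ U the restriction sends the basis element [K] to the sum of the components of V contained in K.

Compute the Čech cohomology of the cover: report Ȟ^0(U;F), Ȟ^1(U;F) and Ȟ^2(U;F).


intersection data:
  V1={{q},{p,q},{q,r},{q,s},{p,q,s},{q,r,s}} V2={{r},{s},{p,r},{p,s},{q,r},{q,s},{r,s},{s,t},{p,q,s},{p,s,t},{q,r,s}} V3={{p},{q},{t},{p,q},{p,r},{p,s},{p,t},{q,r},{q,s},{s,t},{p,q,s},{p,s,t},{q,r,s}} V4={{q},{r},{p,q},{p,r},{q,r},{q,s},{r,s},{p,q,s},{q,r,s}} V5={{s},{t},{p,s},{p,t},{q,s},{r,s},{s,t},{p,q,s},{p,s,t},{q,r,s}}
  V12={{q,r},{q,s},{p,q,s},{q,r,s}} V13={{q},{p,q},{q,r},{q,s},{p,q,s},{q,r,s}} V14={{q},{p,q},{q,r},{q,s},{p,q,s},{q,r,s}} V15={{q,s},{p,q,s},{q,r,s}} V23={{p,r},{p,s},{q,r},{q,s},{s,t},{p,q,s},{p,s,t},{q,r,s}} V24={{r},{p,r},{q,r},{q,s},{r,s},{p,q,s},{q,r,s}} V25={{s},{p,s},{q,s},{r,s},{s,t},{p,q,s},{p,s,t},{q,r,s}} V34={{q},{p,q},{p,r},{q,r},{q,s},{p,q,s},{q,r,s}} V35={{t},{p,s},{p,t},{q,s},{s,t},{p,q,s},{p,s,t},{q,r,s}} V45={{q,s},{r,s},{p,q,s},{q,r,s}}
  V123={{q,r},{q,s},{p,q,s},{q,r,s}} V124={{q,r},{q,s},{p,q,s},{q,r,s}} V125={{q,s},{p,q,s},{q,r,s}} V134={{q},{p,q},{q,r},{q,s},{p,q,s},{q,r,s}} V135={{q,s},{p,q,s},{q,r,s}} V145={{q,s},{p,q,s},{q,r,s}} V234={{p,r},{q,r},{q,s},{p,q,s},{q,r,s}} V235={{p,s},{q,s},{s,t},{p,q,s},{p,s,t},{q,r,s}} V245={{q,s},{r,s},{p,q,s},{q,r,s}} V345={{q,s},{p,q,s},{q,r,s}}
  V1234={{q,r},{q,s},{p,q,s},{q,r,s}} V1235={{q,s},{p,q,s},{q,r,s}} V1245={{q,s},{p,q,s},{q,r,s}} V1345={{q,s},{p,q,s},{q,r,s}} V2345={{q,s},{p,q,s},{q,r,s}}
  V12345={{q,s},{p,q,s},{q,r,s}}
components per intersection:
  V1: {{q},{p,q},{q,r},{q,s},{p,q,s},{q,r,s}}
  V2: {{r},{s},{p,r},{p,s},{q,r},{q,s},{r,s},{s,t},{p,q,s},{p,s,t},{q,r,s}}
  V3: {{p},{q},{t},{p,q},{p,r},{p,s},{p,t},{q,r},{q,s},{s,t},{p,q,s},{p,s,t},{q,r,s}}
  V4: {{q},{r},{p,q},{p,r},{q,r},{q,s},{r,s},{p,q,s},{q,r,s}}
  V5: {{s},{t},{p,s},{p,t},{q,s},{r,s},{s,t},{p,q,s},{p,s,t},{q,r,s}}
  V12: {{q,r},{q,s},{p,q,s},{q,r,s}}
  V13: {{q},{p,q},{q,r},{q,s},{p,q,s},{q,r,s}}
  V14: {{q},{p,q},{q,r},{q,s},{p,q,s},{q,r,s}}
  V15: {{q,s},{p,q,s},{q,r,s}}
  V23: {{p,r}} {{p,s},{q,r},{q,s},{s,t},{p,q,s},{p,s,t},{q,r,s}}
  V24: {{r},{p,r},{q,r},{q,s},{r,s},{p,q,s},{q,r,s}}
  V25: {{s},{p,s},{q,s},{r,s},{s,t},{p,q,s},{p,s,t},{q,r,s}}
  V34: {{q},{p,q},{q,r},{q,s},{p,q,s},{q,r,s}} {{p,r}}
  V35: {{t},{p,s},{p,t},{q,s},{s,t},{p,q,s},{p,s,t},{q,r,s}}
  V45: {{q,s},{r,s},{p,q,s},{q,r,s}}
  V123: {{q,r},{q,s},{p,q,s},{q,r,s}}
  V124: {{q,r},{q,s},{p,q,s},{q,r,s}}
  V125: {{q,s},{p,q,s},{q,r,s}}
  V134: {{q},{p,q},{q,r},{q,s},{p,q,s},{q,r,s}}
  V135: {{q,s},{p,q,s},{q,r,s}}
  V145: {{q,s},{p,q,s},{q,r,s}}
  V234: {{p,r}} {{q,r},{q,s},{p,q,s},{q,r,s}}
  V235: {{p,s},{q,s},{s,t},{p,q,s},{p,s,t},{q,r,s}}
  V245: {{q,s},{r,s},{p,q,s},{q,r,s}}
  V345: {{q,s},{p,q,s},{q,r,s}}
  V1234: {{q,r},{q,s},{p,q,s},{q,r,s}}
  V1235: {{q,s},{p,q,s},{q,r,s}}
  V1245: {{q,s},{p,q,s},{q,r,s}}
  V1345: {{q,s},{p,q,s},{q,r,s}}
  V2345: {{q,s},{p,q,s},{q,r,s}}
  V12345: {{q,s},{p,q,s},{q,r,s}}
C dims 5,12,11,5; δ0: rk 4, SNF 1^4; δ1: rk 7, SNF 1^7; δ2: rk 4, SNF 1^4
Ȟ^0 = (5 − 4) − 0 = 1, so Ȟ^0 ≅ Z
Ȟ^1 = (12 − 7) − 4 = 1, so Ȟ^1 ≅ Z
Ȟ^2 = (11 − 4) − 7 = 0, so Ȟ^2 ≅ 0

Ȟ^0 ≅ Z, Ȟ^1 ≅ Z and Ȟ^2 ≅ 0


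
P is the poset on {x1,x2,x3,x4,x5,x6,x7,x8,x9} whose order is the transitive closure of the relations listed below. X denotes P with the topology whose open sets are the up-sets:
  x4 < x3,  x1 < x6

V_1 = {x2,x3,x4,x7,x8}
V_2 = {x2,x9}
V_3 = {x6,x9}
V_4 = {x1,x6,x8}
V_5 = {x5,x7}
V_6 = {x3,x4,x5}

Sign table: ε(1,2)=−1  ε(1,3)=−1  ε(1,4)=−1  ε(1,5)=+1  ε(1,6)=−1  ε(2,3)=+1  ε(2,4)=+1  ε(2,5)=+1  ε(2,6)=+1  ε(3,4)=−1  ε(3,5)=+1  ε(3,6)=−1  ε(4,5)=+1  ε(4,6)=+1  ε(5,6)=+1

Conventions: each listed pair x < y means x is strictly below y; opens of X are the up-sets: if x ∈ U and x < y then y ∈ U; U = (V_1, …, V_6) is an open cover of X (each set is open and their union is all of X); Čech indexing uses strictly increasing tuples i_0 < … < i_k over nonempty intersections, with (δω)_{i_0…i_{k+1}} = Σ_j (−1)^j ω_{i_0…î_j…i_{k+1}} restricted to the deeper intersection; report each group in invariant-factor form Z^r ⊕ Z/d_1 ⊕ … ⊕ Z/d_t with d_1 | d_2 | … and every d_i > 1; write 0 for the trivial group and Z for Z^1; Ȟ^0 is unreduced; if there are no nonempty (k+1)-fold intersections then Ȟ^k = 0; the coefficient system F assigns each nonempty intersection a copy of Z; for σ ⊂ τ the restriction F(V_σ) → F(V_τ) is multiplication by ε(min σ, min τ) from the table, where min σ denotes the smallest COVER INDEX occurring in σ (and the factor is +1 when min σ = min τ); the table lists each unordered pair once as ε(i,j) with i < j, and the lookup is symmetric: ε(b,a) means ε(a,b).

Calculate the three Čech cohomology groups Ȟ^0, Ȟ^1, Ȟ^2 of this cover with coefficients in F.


Ȟ^0 = 0,  Ȟ^1 = Z ⊕ Z/2,  Ȟ^2 = 0

nerve of the cover:
  V12={x2} V14={x8} V15={x7} V16={x3,x4} V23={x9} V34={x6} V56={x5}
C dims 6,7; δ0: rk 6, SNF 1^5·2
Ȟ^0 = (6 − 6) − 0 = 0, so Ȟ^0 ≅ 0
Ȟ^1 = (7 − 0) − 6 = 1 plus torsion [2], so Ȟ^1 ≅ Z ⊕ Z/2
Ȟ^2 = (0 − 0) − 0 = 0, so Ȟ^2 ≅ 0


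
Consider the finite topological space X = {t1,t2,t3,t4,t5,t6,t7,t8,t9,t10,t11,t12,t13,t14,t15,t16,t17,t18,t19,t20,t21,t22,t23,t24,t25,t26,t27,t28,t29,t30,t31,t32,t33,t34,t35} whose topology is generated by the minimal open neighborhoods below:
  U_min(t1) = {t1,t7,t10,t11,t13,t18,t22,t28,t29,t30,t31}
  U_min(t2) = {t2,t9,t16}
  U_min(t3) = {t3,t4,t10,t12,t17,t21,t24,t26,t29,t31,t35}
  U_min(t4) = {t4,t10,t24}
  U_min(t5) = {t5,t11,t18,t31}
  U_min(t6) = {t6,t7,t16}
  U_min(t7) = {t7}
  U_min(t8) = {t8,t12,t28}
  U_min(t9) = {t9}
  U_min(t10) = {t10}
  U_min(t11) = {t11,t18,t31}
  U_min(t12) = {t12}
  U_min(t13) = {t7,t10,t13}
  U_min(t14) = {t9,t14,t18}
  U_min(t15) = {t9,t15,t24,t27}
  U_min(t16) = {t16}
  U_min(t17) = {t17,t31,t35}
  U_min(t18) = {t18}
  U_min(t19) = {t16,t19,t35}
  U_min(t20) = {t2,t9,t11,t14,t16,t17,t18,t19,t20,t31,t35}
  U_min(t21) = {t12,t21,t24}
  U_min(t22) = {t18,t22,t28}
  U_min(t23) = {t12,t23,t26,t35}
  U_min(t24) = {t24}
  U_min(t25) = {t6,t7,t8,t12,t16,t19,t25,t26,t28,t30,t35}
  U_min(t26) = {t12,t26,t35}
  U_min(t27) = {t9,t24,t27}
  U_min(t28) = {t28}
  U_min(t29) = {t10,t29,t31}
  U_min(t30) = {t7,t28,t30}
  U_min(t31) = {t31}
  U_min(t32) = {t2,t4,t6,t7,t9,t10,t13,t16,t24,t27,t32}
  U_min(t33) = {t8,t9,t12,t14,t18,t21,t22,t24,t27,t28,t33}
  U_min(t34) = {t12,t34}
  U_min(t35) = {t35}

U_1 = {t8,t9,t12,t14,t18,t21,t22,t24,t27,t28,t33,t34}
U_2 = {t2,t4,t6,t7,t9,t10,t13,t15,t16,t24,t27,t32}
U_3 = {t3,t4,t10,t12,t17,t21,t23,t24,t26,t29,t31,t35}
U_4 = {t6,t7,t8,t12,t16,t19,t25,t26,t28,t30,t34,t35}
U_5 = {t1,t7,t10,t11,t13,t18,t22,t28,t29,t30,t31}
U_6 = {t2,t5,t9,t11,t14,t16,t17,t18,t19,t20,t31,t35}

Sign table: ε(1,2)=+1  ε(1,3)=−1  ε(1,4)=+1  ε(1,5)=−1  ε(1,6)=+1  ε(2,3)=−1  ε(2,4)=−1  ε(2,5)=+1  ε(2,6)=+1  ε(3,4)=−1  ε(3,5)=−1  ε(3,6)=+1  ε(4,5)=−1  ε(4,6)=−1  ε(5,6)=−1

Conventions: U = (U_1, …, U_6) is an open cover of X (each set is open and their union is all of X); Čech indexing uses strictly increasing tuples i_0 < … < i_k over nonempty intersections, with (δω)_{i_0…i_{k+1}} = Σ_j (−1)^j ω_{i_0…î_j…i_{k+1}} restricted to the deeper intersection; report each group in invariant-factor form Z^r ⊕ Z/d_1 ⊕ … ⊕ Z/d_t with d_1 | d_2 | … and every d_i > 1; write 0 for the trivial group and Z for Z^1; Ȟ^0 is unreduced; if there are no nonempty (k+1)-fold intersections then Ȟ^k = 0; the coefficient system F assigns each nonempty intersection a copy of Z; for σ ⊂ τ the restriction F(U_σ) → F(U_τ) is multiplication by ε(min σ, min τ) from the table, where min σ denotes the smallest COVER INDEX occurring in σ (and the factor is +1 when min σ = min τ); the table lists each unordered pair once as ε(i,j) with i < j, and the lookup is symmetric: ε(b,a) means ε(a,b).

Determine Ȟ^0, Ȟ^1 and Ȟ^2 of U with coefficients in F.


nerve of the cover:
  U12={t9,t24,t27} U13={t12,t21,t24} U14={t8,t12,t28,t34} U15={t18,t22,t28} U16={t9,t14,t18} U23={t4,t10,t24} U24={t6,t7,t16} U25={t7,t10,t13} U26={t2,t9,t16} U34={t12,t26,t35} U35={t10,t29,t31} U36={t17,t31,t35} U45={t7,t28,t30} U46={t16,t19,t35} U56={t11,t18,t31}
  U123={t24} U126={t9} U134={t12} U145={t28} U156={t18} U235={t10} U245={t7} U246={t16} U346={t35} U356={t31}
C dims 6,15,10; δ0: rk 6, SNF 1^5·2; δ1: rk 9, SNF 1^9
Ȟ^0 = (6 − 6) − 0 = 0, so Ȟ^0 ≅ 0
Ȟ^1 = (15 − 9) − 6 = 0 plus torsion [2], so Ȟ^1 ≅ Z/2
Ȟ^2 = (10 − 0) − 9 = 1, so Ȟ^2 ≅ Z

Ȟ^0 = 0,  Ȟ^1 = Z/2,  Ȟ^2 = Z


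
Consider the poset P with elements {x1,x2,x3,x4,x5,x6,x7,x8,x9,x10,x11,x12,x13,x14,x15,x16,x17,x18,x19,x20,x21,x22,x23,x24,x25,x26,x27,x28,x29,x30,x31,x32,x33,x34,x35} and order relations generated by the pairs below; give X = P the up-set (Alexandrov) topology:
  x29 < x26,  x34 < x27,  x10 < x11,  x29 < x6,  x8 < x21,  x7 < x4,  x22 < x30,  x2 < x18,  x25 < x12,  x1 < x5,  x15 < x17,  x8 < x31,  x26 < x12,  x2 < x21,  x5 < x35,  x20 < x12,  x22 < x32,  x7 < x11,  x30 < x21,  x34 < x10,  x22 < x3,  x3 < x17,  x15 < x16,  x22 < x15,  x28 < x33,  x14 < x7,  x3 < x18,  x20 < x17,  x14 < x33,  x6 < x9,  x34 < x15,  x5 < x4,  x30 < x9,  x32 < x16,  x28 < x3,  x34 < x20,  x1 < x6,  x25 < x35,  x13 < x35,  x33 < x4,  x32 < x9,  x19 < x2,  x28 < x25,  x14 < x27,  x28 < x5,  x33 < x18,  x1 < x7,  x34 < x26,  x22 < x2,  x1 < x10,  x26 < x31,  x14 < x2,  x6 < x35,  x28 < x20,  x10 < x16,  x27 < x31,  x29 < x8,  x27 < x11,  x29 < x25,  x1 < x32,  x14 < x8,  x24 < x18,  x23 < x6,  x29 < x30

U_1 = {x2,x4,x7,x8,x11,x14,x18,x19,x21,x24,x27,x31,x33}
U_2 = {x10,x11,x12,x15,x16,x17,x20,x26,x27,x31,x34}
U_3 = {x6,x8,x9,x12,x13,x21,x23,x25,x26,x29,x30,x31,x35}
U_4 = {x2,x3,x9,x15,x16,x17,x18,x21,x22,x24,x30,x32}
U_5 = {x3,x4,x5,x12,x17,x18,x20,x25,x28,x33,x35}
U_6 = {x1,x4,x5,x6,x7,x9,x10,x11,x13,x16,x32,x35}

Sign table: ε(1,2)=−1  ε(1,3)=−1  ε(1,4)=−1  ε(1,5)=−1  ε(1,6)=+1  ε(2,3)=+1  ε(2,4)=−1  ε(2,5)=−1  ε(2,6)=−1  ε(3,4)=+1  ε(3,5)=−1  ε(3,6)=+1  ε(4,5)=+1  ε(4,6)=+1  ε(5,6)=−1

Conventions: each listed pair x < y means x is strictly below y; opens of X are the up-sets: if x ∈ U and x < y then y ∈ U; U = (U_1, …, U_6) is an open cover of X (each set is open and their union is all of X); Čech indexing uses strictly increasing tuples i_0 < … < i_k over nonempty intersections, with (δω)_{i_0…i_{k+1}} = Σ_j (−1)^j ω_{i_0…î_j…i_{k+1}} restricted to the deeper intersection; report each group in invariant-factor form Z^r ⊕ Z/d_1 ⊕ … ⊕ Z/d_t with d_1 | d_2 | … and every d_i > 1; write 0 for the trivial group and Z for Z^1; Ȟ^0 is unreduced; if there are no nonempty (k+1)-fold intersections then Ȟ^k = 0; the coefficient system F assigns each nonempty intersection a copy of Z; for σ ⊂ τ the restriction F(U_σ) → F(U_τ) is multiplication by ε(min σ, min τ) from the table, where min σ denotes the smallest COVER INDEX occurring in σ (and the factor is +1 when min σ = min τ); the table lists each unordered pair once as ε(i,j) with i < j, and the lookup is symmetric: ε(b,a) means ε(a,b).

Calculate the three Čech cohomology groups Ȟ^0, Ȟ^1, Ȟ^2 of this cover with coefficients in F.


nerve simplices:
  U12={x11,x27,x31} U13={x8,x21,x31} U14={x2,x18,x21,x24} U15={x4,x18,x33} U16={x4,x7,x11} U23={x12,x26,x31} U24={x15,x16,x17} U25={x12,x17,x20} U26={x10,x11,x16} U34={x9,x21,x30} U35={x12,x25,x35} U36={x6,x9,x13,x35} U45={x3,x17,x18} U46={x9,x16,x32} U56={x4,x5,x35}
  U123={x31} U126={x11} U134={x21} U145={x18} U156={x4} U235={x12} U245={x17} U246={x16} U346={x9} U356={x35}
C dims 6,15,10; δ0: rk 6, SNF 1^5·2; δ1: rk 9, SNF 1^9
degree 0: 6−6−0 = 0 → Ȟ^0 ≅ 0
degree 1: 15−9−6 = 0 plus torsion [2] → Ȟ^1 ≅ Z/2
degree 2: 10−0−9 = 1 → Ȟ^2 ≅ Z

Ȟ^0 ≅ 0,  Ȟ^1 ≅ Z/2,  Ȟ^2 ≅ Z


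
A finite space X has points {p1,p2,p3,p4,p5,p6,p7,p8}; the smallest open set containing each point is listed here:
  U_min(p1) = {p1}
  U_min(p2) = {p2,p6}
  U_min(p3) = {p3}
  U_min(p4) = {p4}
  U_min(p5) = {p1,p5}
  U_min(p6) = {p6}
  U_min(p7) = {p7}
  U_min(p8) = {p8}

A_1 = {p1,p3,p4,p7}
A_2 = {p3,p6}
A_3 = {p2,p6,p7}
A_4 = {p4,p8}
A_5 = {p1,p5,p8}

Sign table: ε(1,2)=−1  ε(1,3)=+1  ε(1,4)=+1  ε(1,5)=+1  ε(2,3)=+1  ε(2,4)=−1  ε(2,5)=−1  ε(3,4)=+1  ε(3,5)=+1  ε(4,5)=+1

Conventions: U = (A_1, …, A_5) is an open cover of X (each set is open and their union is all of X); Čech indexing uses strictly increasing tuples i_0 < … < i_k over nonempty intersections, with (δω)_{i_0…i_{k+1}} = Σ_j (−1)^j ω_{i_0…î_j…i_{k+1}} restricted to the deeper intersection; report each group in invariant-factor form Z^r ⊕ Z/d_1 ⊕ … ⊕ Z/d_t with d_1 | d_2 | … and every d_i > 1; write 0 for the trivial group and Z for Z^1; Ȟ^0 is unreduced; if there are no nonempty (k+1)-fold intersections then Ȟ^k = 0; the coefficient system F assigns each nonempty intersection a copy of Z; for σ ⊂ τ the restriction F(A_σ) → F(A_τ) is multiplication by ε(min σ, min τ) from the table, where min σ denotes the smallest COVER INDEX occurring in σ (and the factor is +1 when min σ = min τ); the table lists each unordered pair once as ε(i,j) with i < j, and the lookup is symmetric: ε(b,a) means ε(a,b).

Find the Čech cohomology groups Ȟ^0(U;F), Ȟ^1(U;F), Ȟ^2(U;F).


nerve of the cover:
  A12={p3} A13={p7} A14={p4} A15={p1} A23={p6} A45={p8}
C dims 5,6; δ0: rk 5, SNF 1^4·2
Ȟ^0 = (5 − 5) − 0 = 0, so Ȟ^0 ≅ 0
Ȟ^1 = (6 − 0) − 5 = 1 plus torsion [2], so Ȟ^1 ≅ Z ⊕ Z/2
Ȟ^2 = (0 − 0) − 0 = 0, so Ȟ^2 ≅ 0

Ȟ^0(U;F) ≅ 0, Ȟ^1(U;F) ≅ Z ⊕ Z/2 and Ȟ^2(U;F) ≅ 0


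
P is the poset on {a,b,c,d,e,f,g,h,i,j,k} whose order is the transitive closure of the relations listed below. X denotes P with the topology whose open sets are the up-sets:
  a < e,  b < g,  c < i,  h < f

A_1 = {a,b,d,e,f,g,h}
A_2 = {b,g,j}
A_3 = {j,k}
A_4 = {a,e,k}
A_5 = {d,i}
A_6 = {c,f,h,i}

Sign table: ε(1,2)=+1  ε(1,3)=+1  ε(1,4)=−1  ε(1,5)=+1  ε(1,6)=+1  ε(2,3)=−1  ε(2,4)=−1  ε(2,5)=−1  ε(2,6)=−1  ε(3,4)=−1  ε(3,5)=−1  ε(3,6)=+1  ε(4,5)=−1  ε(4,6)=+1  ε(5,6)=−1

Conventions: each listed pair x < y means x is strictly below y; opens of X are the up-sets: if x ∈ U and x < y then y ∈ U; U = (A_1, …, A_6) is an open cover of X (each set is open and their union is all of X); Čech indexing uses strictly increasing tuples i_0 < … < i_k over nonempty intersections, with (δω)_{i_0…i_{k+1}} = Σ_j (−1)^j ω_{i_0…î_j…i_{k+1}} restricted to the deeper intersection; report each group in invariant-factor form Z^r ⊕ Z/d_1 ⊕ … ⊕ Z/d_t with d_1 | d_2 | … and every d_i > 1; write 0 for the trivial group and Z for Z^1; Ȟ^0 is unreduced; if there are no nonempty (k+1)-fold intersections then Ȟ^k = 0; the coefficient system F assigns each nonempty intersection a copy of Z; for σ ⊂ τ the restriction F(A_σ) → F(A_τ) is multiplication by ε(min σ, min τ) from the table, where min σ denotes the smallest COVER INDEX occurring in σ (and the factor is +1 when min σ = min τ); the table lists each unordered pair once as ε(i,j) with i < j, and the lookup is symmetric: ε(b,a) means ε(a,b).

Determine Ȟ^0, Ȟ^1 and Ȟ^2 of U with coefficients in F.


Ȟ^0 ≅ 0, Ȟ^1 ≅ Z ⊕ Z/2 and Ȟ^2 ≅ 0

nonempty intersections:
  A12={b,g} A14={a,e} A15={d} A16={f,h} A23={j} A34={k} A56={i}
C dims 6,7; δ0: rk 6, SNF 1^5·2
Ȟ^0: (6−6)−0=0 ⇒ 0
Ȟ^1: (7−0)−6=1 plus torsion [2] ⇒ Z ⊕ Z/2
Ȟ^2: (0−0)−0=0 ⇒ 0


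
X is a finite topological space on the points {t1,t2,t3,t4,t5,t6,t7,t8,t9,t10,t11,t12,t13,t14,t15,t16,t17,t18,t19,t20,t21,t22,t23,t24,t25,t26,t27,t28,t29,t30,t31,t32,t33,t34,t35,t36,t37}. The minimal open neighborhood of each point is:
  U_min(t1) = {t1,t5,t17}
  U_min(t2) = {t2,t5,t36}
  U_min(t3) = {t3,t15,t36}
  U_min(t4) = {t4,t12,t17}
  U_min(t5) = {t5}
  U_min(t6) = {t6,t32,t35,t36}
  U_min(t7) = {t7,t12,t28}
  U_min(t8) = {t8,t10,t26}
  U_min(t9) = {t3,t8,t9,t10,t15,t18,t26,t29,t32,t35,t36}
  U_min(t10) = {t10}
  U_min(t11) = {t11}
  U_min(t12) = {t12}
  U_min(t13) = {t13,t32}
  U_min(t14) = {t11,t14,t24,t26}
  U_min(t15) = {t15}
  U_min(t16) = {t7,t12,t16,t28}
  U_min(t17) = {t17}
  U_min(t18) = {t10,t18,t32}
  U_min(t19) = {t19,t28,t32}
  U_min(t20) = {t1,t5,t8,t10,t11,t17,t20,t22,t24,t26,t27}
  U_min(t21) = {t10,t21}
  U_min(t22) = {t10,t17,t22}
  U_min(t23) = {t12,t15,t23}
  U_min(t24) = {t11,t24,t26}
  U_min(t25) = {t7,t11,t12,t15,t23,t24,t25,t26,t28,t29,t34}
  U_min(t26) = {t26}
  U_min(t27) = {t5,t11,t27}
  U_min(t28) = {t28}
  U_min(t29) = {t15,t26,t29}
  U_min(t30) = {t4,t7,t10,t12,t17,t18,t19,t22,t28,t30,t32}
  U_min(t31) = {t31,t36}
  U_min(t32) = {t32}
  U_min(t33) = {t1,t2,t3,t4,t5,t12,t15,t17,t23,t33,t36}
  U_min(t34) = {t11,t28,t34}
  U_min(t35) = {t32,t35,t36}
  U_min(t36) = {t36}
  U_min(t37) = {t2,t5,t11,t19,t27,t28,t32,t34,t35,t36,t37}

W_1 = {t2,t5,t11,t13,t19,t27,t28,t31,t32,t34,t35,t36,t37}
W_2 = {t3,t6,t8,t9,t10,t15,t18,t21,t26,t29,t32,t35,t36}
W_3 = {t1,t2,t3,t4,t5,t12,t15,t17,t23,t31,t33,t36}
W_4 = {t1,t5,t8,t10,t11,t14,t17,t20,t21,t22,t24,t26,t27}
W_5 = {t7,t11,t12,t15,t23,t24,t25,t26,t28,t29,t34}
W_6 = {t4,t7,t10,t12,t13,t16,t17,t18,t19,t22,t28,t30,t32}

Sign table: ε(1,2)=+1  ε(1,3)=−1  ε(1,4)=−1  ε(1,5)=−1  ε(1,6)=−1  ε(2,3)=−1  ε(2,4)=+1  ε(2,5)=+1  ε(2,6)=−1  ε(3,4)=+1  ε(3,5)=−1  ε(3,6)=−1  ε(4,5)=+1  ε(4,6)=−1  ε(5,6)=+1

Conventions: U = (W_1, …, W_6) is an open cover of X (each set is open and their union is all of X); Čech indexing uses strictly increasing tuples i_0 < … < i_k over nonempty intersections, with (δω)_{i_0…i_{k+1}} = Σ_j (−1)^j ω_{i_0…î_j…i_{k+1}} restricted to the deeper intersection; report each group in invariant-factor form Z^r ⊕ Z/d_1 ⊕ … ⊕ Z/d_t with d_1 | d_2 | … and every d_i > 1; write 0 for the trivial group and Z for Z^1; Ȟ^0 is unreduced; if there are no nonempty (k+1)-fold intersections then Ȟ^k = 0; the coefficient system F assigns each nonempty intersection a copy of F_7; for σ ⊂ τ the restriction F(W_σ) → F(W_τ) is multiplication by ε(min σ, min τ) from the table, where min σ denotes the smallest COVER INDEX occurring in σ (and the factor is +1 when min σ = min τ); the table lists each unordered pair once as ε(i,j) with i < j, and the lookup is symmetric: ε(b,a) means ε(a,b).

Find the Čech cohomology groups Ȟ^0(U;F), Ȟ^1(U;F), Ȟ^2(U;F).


nonempty intersections:
  W12={t32,t35,t36} W13={t2,t5,t31,t36} W14={t5,t11,t27} W15={t11,t28,t34} W16={t13,t19,t28,t32} W23={t3,t15,t36} W24={t8,t10,t21,t26} W25={t15,t26,t29} W26={t10,t18,t32} W34={t1,t5,t17} W35={t12,t15,t23} W36={t4,t12,t17} W45={t11,t24,t26} W46={t10,t17,t22} W56={t7,t12,t28}
  W123={t36} W126={t32} W134={t5} W145={t11} W156={t28} W235={t15} W245={t26} W246={t10} W346={t17} W356={t12}
C dims 6,15,10; δ0: rk_F7 6; δ1: rk_F7 9
Ȟ^0: (6−6)−0=0 ⇒ 0
Ȟ^1: (15−9)−6=0 ⇒ 0
Ȟ^2: (10−0)−9=1 ⇒ Z/7

Ȟ^0 ≅ 0,  Ȟ^1 ≅ 0,  Ȟ^2 ≅ Z/7


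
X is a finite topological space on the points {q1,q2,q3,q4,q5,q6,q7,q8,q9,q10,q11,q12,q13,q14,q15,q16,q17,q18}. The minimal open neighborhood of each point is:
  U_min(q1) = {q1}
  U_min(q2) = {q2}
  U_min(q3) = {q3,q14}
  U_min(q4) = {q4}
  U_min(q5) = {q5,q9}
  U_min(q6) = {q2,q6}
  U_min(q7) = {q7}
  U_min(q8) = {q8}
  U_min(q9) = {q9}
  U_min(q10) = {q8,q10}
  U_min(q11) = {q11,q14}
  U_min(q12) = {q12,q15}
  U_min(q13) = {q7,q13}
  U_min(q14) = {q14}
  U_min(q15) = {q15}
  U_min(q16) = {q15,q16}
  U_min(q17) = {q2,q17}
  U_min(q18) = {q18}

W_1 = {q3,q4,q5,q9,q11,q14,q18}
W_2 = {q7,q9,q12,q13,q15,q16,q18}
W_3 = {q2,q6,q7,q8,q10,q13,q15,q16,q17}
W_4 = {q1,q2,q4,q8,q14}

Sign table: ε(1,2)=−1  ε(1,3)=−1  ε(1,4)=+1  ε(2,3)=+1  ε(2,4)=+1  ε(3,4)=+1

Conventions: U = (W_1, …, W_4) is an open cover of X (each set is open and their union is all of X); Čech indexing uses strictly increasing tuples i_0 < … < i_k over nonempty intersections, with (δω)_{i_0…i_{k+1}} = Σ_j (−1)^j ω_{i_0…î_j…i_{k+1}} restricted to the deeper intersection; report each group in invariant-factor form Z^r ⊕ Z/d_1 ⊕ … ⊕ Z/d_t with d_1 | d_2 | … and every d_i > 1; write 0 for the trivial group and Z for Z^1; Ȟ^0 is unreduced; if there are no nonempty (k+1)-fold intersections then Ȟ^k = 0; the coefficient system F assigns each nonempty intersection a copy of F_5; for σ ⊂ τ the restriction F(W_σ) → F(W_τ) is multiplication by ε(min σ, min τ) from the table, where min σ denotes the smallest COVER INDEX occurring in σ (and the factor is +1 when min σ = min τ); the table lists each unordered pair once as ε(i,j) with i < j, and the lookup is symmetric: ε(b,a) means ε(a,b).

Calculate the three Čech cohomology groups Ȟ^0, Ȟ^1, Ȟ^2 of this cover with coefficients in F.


cover nerve:
  W12={q9,q18} W14={q4,q14} W23={q7,q13,q15,q16} W34={q2,q8}
C dims 4,4; δ0: rk_F5 4
Ȟ^0: (4−4)−0=0 ⇒ 0
Ȟ^1: (4−0)−4=0 ⇒ 0
Ȟ^2: (0−0)−0=0 ⇒ 0

Ȟ^0(U;F) ≅ 0, Ȟ^1(U;F) ≅ 0 and Ȟ^2(U;F) ≅ 0


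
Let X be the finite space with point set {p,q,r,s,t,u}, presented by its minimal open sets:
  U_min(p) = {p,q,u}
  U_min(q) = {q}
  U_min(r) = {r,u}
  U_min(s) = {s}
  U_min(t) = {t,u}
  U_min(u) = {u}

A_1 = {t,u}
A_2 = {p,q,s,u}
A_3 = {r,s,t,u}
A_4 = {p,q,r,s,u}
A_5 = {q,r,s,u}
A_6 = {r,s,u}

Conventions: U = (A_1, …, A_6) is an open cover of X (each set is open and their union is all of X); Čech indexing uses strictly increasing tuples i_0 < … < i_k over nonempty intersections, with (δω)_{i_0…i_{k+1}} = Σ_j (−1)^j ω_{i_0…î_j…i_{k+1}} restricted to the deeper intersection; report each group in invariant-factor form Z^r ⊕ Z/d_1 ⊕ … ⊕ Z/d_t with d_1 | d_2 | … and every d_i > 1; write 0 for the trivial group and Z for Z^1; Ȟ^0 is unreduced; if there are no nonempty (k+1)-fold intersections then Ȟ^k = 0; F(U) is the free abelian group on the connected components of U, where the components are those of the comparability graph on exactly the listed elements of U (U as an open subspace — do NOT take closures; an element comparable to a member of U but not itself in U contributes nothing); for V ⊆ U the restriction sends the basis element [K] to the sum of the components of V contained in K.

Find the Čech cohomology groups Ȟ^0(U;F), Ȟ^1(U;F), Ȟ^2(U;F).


nerve of the cover:
  A12={u} A13={t,u} A14={u} A15={u} A16={u} A23={s,u} A24={p,q,s,u} A25={q,s,u} A26={s,u} A34={r,s,u} A35={r,s,u} A36={r,s,u} A45={q,r,s,u} A46={r,s,u} A56={r,s,u}
  A123={u} A124={u} A125={u} A126={u} A134={u} A135={u} A136={u} A145={u} A146={u} A156={u} A234={s,u} A235={s,u} A236={s,u} A245={q,s,u} A246={s,u} A256={s,u} A345={r,s,u} A346={r,s,u} A356={r,s,u} A456={r,s,u}
  A1234={u} A1235={u} A1236={u} A1245={u} A1246={u} A1256={u} A1345={u} A1346={u} A1356={u} A1456={u} A2345={s,u} A2346={s,u} A2356={s,u} A2456={s,u} A3456={r,s,u}
  A12345={u} A12346={u} A12356={u} A12456={u} A13456={u} A23456={s,u}
  A123456={u}
components per intersection:
  A1: {t,u}
  A2: {p,q,u} {s}
  A3: {r,t,u} {s}
  A4: {p,q,r,u} {s}
  A5: {q} {r,u} {s}
  A6: {r,u} {s}
  A12: {u}
  A13: {t,u}
  A14: {u}
  A15: {u}
  A16: {u}
  A23: {s} {u}
  A24: {p,q,u} {s}
  A25: {q} {s} {u}
  A26: {s} {u}
  A34: {r,u} {s}
  A35: {r,u} {s}
  A36: {r,u} {s}
  A45: {q} {r,u} {s}
  A46: {r,u} {s}
  A56: {r,u} {s}
  A123: {u}
  A124: {u}
  A125: {u}
  A126: {u}
  A134: {u}
  A135: {u}
  A136: {u}
  A145: {u}
  A146: {u}
  A156: {u}
  A234: {s} {u}
  A235: {s} {u}
  A236: {s} {u}
  A245: {q} {s} {u}
  A246: {s} {u}
  A256: {s} {u}
  A345: {r,u} {s}
  A346: {r,u} {s}
  A356: {r,u} {s}
  A456: {r,u} {s}
  A1234: {u}
  A1235: {u}
  A1236: {u}
  A1245: {u}
  A1246: {u}
  A1256: {u}
  A1345: {u}
  A1346: {u}
  A1356: {u}
  A1456: {u}
  A2345: {s} {u}
  A2346: {s} {u}
  A2356: {s} {u}
  A2456: {s} {u}
  A3456: {r,u} {s}
  A12345: {u}
  A12346: {u}
  A12356: {u}
  A12456: {u}
  A13456: {u}
  A23456: {s} {u}
  A123456: {u}
C dims 12,27,31,20; δ0: rk 10, SNF 1^10; δ1: rk 17, SNF 1^17; δ2: rk 14, SNF 1^14
Ȟ^0 = (12 − 10) − 0 = 2, so Ȟ^0 ≅ Z^2
Ȟ^1 = (27 − 17) − 10 = 0, so Ȟ^1 ≅ 0
Ȟ^2 = (31 − 14) − 17 = 0, so Ȟ^2 ≅ 0

Ȟ^0 = Z^2, Ȟ^1 = 0, Ȟ^2 = 0


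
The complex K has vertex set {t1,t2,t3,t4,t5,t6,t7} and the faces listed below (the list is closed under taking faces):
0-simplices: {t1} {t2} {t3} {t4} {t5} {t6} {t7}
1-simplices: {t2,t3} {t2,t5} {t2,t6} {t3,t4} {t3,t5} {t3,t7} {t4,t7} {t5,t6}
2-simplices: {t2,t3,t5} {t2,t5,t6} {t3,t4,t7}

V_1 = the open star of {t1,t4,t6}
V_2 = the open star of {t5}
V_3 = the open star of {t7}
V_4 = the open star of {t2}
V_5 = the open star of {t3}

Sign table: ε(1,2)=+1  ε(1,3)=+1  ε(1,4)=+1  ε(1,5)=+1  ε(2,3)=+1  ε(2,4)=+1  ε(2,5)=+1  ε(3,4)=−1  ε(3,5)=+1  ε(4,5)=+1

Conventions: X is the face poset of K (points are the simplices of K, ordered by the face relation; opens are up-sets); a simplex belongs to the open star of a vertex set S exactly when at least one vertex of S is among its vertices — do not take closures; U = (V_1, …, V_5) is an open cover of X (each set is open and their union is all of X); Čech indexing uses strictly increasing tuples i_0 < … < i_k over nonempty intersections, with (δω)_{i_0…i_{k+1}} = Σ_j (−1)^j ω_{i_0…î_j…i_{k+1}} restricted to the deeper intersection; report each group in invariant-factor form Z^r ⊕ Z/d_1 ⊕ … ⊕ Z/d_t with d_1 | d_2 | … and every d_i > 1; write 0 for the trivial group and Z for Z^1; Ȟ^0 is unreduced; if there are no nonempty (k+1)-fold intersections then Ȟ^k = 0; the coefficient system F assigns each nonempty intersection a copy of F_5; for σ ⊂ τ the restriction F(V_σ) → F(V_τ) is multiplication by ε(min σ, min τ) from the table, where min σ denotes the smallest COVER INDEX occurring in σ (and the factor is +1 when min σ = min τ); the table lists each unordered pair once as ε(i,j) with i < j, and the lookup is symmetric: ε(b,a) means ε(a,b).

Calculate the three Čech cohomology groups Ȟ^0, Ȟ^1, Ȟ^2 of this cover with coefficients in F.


Ȟ^0 = Z/5,  Ȟ^1 = Z/5,  Ȟ^2 = 0

nonempty intersections:
  V1={{t1},{t4},{t6},{t2,t6},{t3,t4},{t4,t7},{t5,t6},{t2,t5,t6},{t3,t4,t7}} V2={{t5},{t2,t5},{t3,t5},{t5,t6},{t2,t3,t5},{t2,t5,t6}} V3={{t7},{t3,t7},{t4,t7},{t3,t4,t7}} V4={{t2},{t2,t3},{t2,t5},{t2,t6},{t2,t3,t5},{t2,t5,t6}} V5={{t3},{t2,t3},{t3,t4},{t3,t5},{t3,t7},{t2,t3,t5},{t3,t4,t7}}
  V12={{t5,t6},{t2,t5,t6}} V13={{t4,t7},{t3,t4,t7}} V14={{t2,t6},{t2,t5,t6}} V15={{t3,t4},{t3,t4,t7}} V24={{t2,t5},{t2,t3,t5},{t2,t5,t6}} V25={{t3,t5},{t2,t3,t5}} V35={{t3,t7},{t3,t4,t7}} V45={{t2,t3},{t2,t3,t5}}
  V124={{t2,t5,t6}} V135={{t3,t4,t7}} V245={{t2,t3,t5}}
C dims 5,8,3; δ0: rk_F5 4; δ1: rk_F5 3
Ȟ^0: (5−4)−0=1 ⇒ Z/5
Ȟ^1: (8−3)−4=1 ⇒ Z/5
Ȟ^2: (3−0)−3=0 ⇒ 0


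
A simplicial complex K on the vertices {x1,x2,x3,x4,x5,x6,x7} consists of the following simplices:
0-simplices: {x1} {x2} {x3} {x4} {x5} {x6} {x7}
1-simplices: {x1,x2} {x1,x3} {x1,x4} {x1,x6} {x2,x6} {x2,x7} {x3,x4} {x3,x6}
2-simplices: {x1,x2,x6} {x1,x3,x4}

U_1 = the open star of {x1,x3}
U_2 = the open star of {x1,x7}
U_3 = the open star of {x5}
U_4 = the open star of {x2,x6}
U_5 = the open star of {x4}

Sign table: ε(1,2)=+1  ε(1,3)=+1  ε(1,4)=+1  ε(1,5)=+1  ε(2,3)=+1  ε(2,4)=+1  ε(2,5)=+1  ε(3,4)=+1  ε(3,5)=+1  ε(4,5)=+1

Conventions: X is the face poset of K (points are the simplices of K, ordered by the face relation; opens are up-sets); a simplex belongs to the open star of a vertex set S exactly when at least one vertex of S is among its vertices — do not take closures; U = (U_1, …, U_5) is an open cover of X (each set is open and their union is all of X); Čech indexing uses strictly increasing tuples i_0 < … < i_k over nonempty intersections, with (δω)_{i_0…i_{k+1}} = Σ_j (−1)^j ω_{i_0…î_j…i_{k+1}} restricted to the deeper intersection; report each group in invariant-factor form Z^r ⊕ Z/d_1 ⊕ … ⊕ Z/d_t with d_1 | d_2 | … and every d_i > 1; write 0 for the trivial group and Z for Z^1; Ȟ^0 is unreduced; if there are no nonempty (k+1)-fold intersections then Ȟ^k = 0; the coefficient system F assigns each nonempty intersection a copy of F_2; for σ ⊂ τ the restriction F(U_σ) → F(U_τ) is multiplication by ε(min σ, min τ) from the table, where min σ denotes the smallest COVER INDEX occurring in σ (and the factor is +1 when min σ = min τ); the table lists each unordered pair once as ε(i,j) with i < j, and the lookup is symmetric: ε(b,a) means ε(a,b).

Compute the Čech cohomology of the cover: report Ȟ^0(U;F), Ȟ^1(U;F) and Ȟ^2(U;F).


Ȟ^0 = Z/2 ⊕ Z/2,  Ȟ^1 = 0,  Ȟ^2 = 0

nonempty overlaps:
  U1={{x1},{x3},{x1,x2},{x1,x3},{x1,x4},{x1,x6},{x3,x4},{x3,x6},{x1,x2,x6},{x1,x3,x4}} U2={{x1},{x7},{x1,x2},{x1,x3},{x1,x4},{x1,x6},{x2,x7},{x1,x2,x6},{x1,x3,x4}} U3={{x5}} U4={{x2},{x6},{x1,x2},{x1,x6},{x2,x6},{x2,x7},{x3,x6},{x1,x2,x6}} U5={{x4},{x1,x4},{x3,x4},{x1,x3,x4}}
  U12={{x1},{x1,x2},{x1,x3},{x1,x4},{x1,x6},{x1,x2,x6},{x1,x3,x4}} U14={{x1,x2},{x1,x6},{x3,x6},{x1,x2,x6}} U15={{x1,x4},{x3,x4},{x1,x3,x4}} U24={{x1,x2},{x1,x6},{x2,x7},{x1,x2,x6}} U25={{x1,x4},{x1,x3,x4}}
  U124={{x1,x2},{x1,x6},{x1,x2,x6}} U125={{x1,x4},{x1,x3,x4}}
C dims 5,5,2; δ0: rk_F2 3; δ1: rk_F2 2
degree 0: 5−3−0 = 2 → Ȟ^0 ≅ Z/2 ⊕ Z/2
degree 1: 5−2−3 = 0 → Ȟ^1 ≅ 0
degree 2: 2−0−2 = 0 → Ȟ^2 ≅ 0


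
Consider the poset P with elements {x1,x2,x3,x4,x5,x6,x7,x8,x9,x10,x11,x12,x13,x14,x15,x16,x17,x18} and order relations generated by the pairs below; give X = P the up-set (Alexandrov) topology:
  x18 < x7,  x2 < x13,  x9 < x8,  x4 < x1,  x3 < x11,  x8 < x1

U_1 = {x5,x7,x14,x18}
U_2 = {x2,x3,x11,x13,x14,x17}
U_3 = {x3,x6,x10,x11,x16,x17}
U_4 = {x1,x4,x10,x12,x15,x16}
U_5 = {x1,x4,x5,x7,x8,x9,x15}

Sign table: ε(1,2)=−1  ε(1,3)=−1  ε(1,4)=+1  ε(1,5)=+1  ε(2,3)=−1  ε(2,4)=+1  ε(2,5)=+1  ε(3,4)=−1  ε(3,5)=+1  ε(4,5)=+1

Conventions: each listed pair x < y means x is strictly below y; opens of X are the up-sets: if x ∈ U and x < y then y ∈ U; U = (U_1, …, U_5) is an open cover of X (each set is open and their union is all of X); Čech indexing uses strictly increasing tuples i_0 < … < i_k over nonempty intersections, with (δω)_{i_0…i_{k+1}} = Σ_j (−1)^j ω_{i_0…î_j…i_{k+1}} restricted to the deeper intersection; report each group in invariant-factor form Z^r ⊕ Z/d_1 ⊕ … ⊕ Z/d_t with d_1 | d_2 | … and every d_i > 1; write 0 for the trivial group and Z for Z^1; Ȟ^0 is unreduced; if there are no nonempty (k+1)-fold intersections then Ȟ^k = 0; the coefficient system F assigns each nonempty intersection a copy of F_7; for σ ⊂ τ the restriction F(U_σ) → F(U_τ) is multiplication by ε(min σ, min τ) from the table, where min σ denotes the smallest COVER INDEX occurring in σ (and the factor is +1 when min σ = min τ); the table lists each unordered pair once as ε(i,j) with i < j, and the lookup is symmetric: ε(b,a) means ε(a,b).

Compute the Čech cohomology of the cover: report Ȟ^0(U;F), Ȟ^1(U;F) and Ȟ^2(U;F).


nonempty intersections:
  U12={x14} U15={x5,x7} U23={x3,x11,x17} U34={x10,x16} U45={x1,x4,x15}
C dims 5,5; δ0: rk_F7 5
Ȟ^0: (5−5)−0=0 ⇒ 0
Ȟ^1: (5−0)−5=0 ⇒ 0
Ȟ^2: (0−0)−0=0 ⇒ 0

Ȟ^0 = 0; Ȟ^1 = 0; Ȟ^2 = 0


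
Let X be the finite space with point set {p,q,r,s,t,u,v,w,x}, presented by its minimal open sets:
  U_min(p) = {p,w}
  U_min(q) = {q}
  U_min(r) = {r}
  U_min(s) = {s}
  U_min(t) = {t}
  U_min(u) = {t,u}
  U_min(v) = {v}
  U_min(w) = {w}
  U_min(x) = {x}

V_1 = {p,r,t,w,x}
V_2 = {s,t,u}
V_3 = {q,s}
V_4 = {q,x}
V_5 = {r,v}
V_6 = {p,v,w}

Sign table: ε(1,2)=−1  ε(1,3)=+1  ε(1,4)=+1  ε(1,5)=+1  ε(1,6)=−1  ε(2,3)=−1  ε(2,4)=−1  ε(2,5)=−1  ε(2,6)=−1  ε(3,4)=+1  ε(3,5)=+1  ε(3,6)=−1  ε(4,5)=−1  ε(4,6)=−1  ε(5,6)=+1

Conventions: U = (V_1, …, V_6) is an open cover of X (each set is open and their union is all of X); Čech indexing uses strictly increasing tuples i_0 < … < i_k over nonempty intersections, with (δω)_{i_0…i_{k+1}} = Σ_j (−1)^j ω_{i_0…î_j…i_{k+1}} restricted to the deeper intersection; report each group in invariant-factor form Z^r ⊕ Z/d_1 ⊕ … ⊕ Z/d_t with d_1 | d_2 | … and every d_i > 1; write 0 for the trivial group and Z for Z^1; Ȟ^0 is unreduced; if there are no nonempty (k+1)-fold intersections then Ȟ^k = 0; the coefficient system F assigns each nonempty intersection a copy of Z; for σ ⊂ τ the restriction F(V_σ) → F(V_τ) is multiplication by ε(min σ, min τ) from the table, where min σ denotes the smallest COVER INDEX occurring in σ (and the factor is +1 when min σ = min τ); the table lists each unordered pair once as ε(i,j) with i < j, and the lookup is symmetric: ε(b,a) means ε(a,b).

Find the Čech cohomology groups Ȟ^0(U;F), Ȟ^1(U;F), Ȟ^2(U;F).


Ȟ^0 ≅ 0,  Ȟ^1 ≅ Z ⊕ Z/2,  Ȟ^2 ≅ 0

nonempty overlaps:
  V12={t} V14={x} V15={r} V16={p,w} V23={s} V34={q} V56={v}
C dims 6,7; δ0: rk 6, SNF 1^5·2
degree 0: 6−6−0 = 0 → Ȟ^0 ≅ 0
degree 1: 7−0−6 = 1 plus torsion [2] → Ȟ^1 ≅ Z ⊕ Z/2
degree 2: 0−0−0 = 0 → Ȟ^2 ≅ 0


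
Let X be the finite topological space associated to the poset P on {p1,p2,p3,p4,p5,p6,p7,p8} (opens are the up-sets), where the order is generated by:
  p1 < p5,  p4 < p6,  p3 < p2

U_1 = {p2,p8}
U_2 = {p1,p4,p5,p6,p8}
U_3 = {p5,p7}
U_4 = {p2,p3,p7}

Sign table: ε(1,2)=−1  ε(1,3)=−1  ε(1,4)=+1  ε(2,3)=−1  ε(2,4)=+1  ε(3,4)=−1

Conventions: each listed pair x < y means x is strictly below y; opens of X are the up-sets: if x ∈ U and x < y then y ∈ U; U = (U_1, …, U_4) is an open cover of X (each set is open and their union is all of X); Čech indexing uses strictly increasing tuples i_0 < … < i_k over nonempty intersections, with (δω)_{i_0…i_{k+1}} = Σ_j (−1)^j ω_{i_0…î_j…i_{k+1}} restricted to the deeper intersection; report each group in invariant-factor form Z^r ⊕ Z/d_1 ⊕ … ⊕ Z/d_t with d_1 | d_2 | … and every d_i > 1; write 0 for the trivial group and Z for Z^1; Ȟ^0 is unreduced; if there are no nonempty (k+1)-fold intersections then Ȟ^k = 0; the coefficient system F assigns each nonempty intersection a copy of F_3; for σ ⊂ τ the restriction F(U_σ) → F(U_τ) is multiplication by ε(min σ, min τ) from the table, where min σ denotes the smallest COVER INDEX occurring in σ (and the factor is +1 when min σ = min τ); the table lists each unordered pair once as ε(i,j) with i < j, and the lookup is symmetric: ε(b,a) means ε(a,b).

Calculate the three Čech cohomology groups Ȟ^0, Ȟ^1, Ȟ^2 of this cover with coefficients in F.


Ȟ^0 ≅ 0,  Ȟ^1 ≅ 0,  Ȟ^2 ≅ 0

nerve simplices:
  U12={p8} U14={p2} U23={p5} U34={p7}
C dims 4,4; δ0: rk_F3 4
degree 0: 4−4−0 = 0 → Ȟ^0 ≅ 0
degree 1: 4−0−4 = 0 → Ȟ^1 ≅ 0
degree 2: 0−0−0 = 0 → Ȟ^2 ≅ 0


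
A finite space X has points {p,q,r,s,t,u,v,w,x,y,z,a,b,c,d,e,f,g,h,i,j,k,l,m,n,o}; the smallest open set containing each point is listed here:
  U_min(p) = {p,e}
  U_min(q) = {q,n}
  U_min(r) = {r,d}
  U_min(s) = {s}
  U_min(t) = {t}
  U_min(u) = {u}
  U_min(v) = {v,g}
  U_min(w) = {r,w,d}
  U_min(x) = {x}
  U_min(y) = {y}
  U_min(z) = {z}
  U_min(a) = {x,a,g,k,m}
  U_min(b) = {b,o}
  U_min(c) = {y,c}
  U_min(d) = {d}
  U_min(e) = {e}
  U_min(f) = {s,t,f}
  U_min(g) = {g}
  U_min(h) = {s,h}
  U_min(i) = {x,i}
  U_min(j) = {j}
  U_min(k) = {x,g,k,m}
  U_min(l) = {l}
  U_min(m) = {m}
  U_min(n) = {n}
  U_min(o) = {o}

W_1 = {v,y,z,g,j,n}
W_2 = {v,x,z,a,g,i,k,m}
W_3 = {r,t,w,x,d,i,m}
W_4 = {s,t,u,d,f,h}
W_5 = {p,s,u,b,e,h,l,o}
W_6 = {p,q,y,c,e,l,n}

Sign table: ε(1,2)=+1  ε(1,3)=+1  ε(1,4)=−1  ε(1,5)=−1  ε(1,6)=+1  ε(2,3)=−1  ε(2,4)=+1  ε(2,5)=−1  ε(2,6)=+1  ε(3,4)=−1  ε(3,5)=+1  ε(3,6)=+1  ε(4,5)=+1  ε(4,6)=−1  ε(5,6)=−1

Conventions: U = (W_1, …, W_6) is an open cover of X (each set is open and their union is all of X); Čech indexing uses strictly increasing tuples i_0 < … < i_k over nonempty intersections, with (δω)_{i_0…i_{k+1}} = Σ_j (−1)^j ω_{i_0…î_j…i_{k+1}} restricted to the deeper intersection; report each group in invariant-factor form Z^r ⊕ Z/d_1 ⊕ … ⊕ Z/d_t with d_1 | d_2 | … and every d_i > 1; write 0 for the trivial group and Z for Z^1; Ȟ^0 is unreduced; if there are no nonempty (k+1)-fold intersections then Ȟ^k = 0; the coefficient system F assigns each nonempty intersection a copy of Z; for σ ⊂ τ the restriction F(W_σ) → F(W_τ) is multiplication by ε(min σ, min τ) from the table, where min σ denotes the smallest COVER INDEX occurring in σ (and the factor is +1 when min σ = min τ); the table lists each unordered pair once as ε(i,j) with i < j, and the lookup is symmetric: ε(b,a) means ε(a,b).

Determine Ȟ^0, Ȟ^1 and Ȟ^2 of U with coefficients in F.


Ȟ^0 ≅ 0; Ȟ^1 ≅ Z/2; Ȟ^2 ≅ 0

nonempty intersections:
  W12={v,z,g} W16={y,n} W23={x,i,m} W34={t,d} W45={s,u,h} W56={p,e,l}
C dims 6,6; δ0: rk 6, SNF 1^5·2
Ȟ^0: (6−6)−0=0 ⇒ 0
Ȟ^1: (6−0)−6=0 plus torsion [2] ⇒ Z/2
Ȟ^2: (0−0)−0=0 ⇒ 0
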